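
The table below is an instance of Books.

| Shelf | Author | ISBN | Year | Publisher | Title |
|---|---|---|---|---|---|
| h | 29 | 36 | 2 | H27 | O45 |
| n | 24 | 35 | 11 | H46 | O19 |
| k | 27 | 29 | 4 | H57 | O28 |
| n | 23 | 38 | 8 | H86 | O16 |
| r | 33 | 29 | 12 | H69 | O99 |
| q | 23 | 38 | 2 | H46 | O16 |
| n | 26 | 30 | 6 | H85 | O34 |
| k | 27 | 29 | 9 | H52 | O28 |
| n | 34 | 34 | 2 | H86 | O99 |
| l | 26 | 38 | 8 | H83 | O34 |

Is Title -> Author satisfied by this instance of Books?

Title=O45: 1 row → Author = 29 ✓
Title=O19: 1 row → Author = 24 ✓
Title=O28: 2 rows → Author = 27, 27 ✓
Title=O16: 2 rows → Author = 23, 23 ✓
Title=O99: 2 rows → Author takes values {33, 34} — violation
Title=O34: 2 rows → Author = 26, 26 ✓
Two rows agree on Title but differ on Author, so Title -> Author does not hold.

No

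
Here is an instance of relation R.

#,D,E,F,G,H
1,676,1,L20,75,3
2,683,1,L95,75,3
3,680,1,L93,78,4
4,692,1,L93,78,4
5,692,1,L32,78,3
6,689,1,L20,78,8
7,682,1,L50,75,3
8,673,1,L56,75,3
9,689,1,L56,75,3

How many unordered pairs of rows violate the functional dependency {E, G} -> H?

(E=1, G=75): all 5 rows agree on H — 0 pairs.
(E=1, G=78): violating pairs (3,5), (3,6), (4,5), (4,6), (5,6) — 5 pairs.

5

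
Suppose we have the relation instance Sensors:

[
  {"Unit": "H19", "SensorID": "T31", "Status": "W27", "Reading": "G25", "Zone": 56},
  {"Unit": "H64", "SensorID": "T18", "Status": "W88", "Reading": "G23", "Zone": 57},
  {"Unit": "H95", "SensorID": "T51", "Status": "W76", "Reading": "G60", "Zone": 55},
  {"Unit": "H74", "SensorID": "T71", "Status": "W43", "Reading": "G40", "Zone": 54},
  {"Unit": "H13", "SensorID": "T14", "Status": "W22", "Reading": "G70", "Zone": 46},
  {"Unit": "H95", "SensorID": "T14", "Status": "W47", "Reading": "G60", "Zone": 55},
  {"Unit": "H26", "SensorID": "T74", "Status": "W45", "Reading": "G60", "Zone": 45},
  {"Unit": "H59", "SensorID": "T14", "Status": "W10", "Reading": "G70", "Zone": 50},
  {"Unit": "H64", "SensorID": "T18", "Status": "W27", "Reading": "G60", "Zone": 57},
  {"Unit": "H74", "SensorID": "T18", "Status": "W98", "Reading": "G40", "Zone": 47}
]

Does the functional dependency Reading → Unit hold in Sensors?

Reading=G25: 1 row → Unit = H19 ✓
Reading=G23: 1 row → Unit = H64 ✓
Reading=G60: 4 rows → Unit takes values {H95, H26, H64} — violation
Reading=G40: 2 rows → Unit = H74, H74 ✓
Reading=G70: 2 rows → Unit takes values {H13, H59} — violation
Two rows agree on Reading but differ on Unit, so Reading → Unit does not hold.

No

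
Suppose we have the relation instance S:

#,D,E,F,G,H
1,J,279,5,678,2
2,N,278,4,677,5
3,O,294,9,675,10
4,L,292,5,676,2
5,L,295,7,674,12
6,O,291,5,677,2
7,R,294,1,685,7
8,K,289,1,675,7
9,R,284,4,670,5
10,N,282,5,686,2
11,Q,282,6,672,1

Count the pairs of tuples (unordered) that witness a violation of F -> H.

0

F=5: all 4 rows agree on H — 0 pairs.
F=4: all 2 rows agree on H — 0 pairs.
F=1: all 2 rows agree on H — 0 pairs.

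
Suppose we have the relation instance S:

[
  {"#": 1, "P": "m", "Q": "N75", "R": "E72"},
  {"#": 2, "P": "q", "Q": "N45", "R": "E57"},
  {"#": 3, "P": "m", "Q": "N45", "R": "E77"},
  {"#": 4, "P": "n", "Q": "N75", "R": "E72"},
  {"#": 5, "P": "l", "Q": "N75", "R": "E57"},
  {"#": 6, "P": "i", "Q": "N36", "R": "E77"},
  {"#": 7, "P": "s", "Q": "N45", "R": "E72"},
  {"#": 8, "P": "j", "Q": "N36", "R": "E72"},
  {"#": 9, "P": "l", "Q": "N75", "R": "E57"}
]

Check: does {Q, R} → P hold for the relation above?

No

(Q=N75, R=E72): rows 1, 4 → P takes values {m, n} — violation
(Q=N45, R=E57): row 2 → P = q ✓
(Q=N45, R=E77): row 3 → P = m ✓
(Q=N75, R=E57): rows 5, 9 → P = l, l ✓
(Q=N36, R=E77): row 6 → P = i ✓
(Q=N45, R=E72): row 7 → P = s ✓
(Q=N36, R=E72): row 8 → P = j ✓
Two rows agree on {Q, R} but differ on P, so {Q, R} → P does not hold.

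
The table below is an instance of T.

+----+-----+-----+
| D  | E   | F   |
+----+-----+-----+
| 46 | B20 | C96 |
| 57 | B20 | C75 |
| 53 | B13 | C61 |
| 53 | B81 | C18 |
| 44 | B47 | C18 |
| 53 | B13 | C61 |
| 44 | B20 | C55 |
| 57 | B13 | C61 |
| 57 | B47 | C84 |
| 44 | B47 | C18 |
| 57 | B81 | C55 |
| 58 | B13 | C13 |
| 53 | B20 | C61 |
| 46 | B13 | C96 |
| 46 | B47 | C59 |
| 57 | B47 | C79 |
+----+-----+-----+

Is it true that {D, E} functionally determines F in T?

No

(D=46, E=B20): 1 row → F = C96 ✓
(D=57, E=B20): 1 row → F = C75 ✓
(D=53, E=B13): 2 rows → F = C61, C61 ✓
(D=53, E=B81): 1 row → F = C18 ✓
(D=44, E=B47): 2 rows → F = C18, C18 ✓
(D=44, E=B20): 1 row → F = C55 ✓
(D=57, E=B13): 1 row → F = C61 ✓
(D=57, E=B47): 2 rows → F takes values {C84, C79} — violation
(D=57, E=B81): 1 row → F = C55 ✓
(D=58, E=B13): 1 row → F = C13 ✓
(D=53, E=B20): 1 row → F = C61 ✓
(D=46, E=B13): 1 row → F = C96 ✓
(D=46, E=B47): 1 row → F = C59 ✓
Two rows agree on {D, E} but differ on F, so {D, E} → F does not hold.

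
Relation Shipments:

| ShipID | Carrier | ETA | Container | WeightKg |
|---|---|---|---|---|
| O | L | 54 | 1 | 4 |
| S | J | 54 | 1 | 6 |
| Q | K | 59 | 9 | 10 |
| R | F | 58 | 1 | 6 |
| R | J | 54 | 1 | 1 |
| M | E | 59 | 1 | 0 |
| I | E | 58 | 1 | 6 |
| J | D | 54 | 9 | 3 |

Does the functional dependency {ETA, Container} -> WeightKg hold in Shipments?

No

(ETA=54, Container=1): 3 rows → WeightKg takes values {4, 6, 1} — violation
(ETA=59, Container=9): 1 row → WeightKg = 10 ✓
(ETA=58, Container=1): 2 rows → WeightKg = 6, 6 ✓
(ETA=59, Container=1): 1 row → WeightKg = 0 ✓
(ETA=54, Container=9): 1 row → WeightKg = 3 ✓
Two rows agree on {ETA, Container} but differ on WeightKg, so {ETA, Container} -> WeightKg does not hold.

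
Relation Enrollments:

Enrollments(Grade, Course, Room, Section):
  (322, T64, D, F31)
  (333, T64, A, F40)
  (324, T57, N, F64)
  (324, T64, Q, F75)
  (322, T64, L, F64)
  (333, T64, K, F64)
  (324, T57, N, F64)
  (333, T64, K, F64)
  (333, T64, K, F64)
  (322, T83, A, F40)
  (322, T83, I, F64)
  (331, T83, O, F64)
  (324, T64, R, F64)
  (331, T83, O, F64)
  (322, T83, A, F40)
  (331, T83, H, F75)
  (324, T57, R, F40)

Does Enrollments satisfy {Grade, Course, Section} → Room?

Yes

(Grade=322, Course=T64, Section=F31): 1 row → Room = D ✓
(Grade=333, Course=T64, Section=F40): 1 row → Room = A ✓
(Grade=324, Course=T57, Section=F64): 2 rows → Room = N, N ✓
(Grade=324, Course=T64, Section=F75): 1 row → Room = Q ✓
(Grade=322, Course=T64, Section=F64): 1 row → Room = L ✓
(Grade=333, Course=T64, Section=F64): 3 rows → Room = K, K, K ✓
(Grade=322, Course=T83, Section=F40): 2 rows → Room = A, A ✓
(Grade=322, Course=T83, Section=F64): 1 row → Room = I ✓
(Grade=331, Course=T83, Section=F64): 2 rows → Room = O, O ✓
(Grade=324, Course=T64, Section=F64): 1 row → Room = R ✓
(Grade=331, Course=T83, Section=F75): 1 row → Room = H ✓
(Grade=324, Course=T57, Section=F40): 1 row → Room = R ✓
Every {Grade, Course, Section} value is associated with a single Room value, so {Grade, Course, Section} → Room holds.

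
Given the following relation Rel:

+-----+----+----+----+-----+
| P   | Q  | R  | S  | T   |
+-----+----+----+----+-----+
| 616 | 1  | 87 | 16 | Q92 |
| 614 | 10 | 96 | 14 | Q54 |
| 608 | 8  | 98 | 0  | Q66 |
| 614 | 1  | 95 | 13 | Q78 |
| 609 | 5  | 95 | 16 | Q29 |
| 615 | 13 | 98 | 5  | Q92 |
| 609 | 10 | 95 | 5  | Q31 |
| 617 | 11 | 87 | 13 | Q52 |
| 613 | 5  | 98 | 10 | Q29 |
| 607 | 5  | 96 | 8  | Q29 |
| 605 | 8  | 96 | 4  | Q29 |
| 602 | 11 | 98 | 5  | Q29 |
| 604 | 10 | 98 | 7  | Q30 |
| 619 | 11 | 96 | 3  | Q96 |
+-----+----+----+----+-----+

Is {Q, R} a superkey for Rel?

All 14 rows have distinct {Q, R} values, so {Q, R} → (all attributes) holds and {Q, R} is a superkey.

Yes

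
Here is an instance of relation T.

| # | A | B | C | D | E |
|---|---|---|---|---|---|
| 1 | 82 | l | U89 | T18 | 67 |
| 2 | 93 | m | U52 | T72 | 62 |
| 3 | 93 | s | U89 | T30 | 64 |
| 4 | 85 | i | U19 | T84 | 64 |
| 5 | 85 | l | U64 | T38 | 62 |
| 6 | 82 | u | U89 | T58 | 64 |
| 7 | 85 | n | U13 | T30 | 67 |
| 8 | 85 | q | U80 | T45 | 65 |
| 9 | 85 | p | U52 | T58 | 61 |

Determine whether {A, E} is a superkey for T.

Yes

All 9 rows have distinct {A, E} values, so {A, E} → (all attributes) holds and {A, E} is a superkey.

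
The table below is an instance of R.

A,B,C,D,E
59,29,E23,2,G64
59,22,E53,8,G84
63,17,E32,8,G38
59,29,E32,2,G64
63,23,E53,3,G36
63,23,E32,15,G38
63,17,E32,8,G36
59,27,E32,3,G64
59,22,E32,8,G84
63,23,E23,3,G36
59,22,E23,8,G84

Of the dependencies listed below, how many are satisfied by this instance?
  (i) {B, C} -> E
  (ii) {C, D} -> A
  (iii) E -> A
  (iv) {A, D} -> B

2

(i) {B, C} -> E: (B=17, C=E32): 2 rows → E takes values {G38, G36} — violation — fails.
(ii) {C, D} -> A: (C=E32, D=8): 3 rows → A takes values {63, 59} — violation — fails.
(iii) E -> A: every LHS value maps to a single RHS value — holds.
(iv) {A, D} -> B: every LHS value maps to a single RHS value — holds.
2 of the 4 dependencies hold.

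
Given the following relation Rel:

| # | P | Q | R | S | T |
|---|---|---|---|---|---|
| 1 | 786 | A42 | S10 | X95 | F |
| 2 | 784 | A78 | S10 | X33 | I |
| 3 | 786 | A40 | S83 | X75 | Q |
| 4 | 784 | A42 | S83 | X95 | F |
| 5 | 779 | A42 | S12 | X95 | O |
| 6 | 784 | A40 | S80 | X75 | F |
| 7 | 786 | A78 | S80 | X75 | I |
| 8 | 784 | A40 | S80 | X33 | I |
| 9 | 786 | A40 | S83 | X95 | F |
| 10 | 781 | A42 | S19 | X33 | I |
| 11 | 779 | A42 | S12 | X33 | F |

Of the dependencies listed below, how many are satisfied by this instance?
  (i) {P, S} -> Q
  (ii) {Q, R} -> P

(i) {P, S} -> Q: (P=786, S=X95): rows 1, 9 → Q takes values {A42, A40} — violation; (P=784, S=X33): rows 2, 8 → Q takes values {A78, A40} — violation; (P=786, S=X75): rows 3, 7 → Q takes values {A40, A78} — violation — fails.
(ii) {Q, R} -> P: every LHS value maps to a single RHS value — holds.
1 of the 2 dependencies holds.

1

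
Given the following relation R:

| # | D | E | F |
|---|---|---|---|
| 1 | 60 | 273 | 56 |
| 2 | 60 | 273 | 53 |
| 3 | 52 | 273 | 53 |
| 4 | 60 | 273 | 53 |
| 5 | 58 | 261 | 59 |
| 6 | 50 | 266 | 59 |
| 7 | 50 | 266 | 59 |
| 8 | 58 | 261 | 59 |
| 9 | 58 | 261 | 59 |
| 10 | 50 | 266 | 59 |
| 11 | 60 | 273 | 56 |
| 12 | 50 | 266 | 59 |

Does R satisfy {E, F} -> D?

(E=273, F=56): rows 1, 11 → D = 60, 60 ✓
(E=273, F=53): rows 2, 3, 4 → D takes values {60, 52} — violation
(E=261, F=59): rows 5, 8, 9 → D = 58, 58, 58 ✓
(E=266, F=59): rows 6, 7, 10, 12 → D = 50, 50, 50, 50 ✓
Two rows agree on {E, F} but differ on D, so {E, F} -> D does not hold.

No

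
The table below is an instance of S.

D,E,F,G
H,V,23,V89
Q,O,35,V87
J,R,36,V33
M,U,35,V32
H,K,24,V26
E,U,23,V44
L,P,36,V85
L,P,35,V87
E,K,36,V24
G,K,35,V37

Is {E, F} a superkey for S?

All 10 rows have distinct {E, F} values, so {E, F} → (all attributes) holds and {E, F} is a superkey.

Yes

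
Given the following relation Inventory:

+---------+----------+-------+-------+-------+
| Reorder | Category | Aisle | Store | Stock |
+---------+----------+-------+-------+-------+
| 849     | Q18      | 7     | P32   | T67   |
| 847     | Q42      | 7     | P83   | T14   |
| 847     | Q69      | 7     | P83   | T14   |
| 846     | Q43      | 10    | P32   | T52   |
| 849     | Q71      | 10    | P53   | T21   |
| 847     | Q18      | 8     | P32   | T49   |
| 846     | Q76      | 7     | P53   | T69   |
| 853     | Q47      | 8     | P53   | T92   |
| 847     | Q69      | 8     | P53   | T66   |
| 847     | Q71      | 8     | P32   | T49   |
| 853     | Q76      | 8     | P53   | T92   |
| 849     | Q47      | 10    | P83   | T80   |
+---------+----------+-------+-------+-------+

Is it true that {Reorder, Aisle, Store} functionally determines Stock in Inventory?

(Reorder=849, Aisle=7, Store=P32): 1 row → Stock = T67 ✓
(Reorder=847, Aisle=7, Store=P83): 2 rows → Stock = T14, T14 ✓
(Reorder=846, Aisle=10, Store=P32): 1 row → Stock = T52 ✓
(Reorder=849, Aisle=10, Store=P53): 1 row → Stock = T21 ✓
(Reorder=847, Aisle=8, Store=P32): 2 rows → Stock = T49, T49 ✓
(Reorder=846, Aisle=7, Store=P53): 1 row → Stock = T69 ✓
(Reorder=853, Aisle=8, Store=P53): 2 rows → Stock = T92, T92 ✓
(Reorder=847, Aisle=8, Store=P53): 1 row → Stock = T66 ✓
(Reorder=849, Aisle=10, Store=P83): 1 row → Stock = T80 ✓
Every {Reorder, Aisle, Store} value is associated with a single Stock value, so {Reorder, Aisle, Store} → Stock holds.

Yes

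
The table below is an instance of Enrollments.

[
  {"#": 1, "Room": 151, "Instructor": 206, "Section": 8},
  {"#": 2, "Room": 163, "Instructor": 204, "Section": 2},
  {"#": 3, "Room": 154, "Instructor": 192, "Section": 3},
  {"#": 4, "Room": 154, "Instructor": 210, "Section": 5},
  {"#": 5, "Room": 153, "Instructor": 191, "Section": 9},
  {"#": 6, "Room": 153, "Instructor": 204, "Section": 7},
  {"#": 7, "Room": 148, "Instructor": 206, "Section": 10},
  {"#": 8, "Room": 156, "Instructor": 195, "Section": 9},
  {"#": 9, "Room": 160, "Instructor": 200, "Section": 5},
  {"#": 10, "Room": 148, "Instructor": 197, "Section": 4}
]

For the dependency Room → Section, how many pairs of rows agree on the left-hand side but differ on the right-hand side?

3

Room=154: violating pairs (3,4) — 1 pair.
Room=153: violating pairs (5,6) — 1 pair.
Room=148: violating pairs (7,10) — 1 pair.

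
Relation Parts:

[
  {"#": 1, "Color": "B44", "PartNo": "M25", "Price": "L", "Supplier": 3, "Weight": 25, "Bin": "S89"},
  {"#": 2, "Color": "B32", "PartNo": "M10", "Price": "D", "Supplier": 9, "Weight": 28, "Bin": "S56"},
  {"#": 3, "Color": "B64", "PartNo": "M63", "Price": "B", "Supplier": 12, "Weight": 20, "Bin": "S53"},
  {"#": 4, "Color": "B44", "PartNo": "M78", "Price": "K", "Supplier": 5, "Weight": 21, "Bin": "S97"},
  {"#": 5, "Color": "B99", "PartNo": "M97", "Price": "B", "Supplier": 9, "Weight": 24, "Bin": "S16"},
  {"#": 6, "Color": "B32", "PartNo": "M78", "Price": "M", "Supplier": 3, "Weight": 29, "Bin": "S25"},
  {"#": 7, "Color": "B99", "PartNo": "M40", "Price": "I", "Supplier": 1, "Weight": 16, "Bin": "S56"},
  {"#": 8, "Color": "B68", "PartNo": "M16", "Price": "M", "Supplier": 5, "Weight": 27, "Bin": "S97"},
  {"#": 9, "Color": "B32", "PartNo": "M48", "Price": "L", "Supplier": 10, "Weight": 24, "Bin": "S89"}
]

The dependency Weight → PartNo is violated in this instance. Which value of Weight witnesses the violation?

24

Weight=25: row 1 → PartNo = M25 ✓
Weight=28: row 2 → PartNo = M10 ✓
Weight=20: row 3 → PartNo = M63 ✓
Weight=21: row 4 → PartNo = M78 ✓
Weight=24: rows 5, 9 → PartNo takes values {M97, M48} — violation
Weight=29: row 6 → PartNo = M78 ✓
Weight=16: row 7 → PartNo = M40 ✓
Weight=27: row 8 → PartNo = M16 ✓
The only Weight value with inconsistent PartNo is Weight=24.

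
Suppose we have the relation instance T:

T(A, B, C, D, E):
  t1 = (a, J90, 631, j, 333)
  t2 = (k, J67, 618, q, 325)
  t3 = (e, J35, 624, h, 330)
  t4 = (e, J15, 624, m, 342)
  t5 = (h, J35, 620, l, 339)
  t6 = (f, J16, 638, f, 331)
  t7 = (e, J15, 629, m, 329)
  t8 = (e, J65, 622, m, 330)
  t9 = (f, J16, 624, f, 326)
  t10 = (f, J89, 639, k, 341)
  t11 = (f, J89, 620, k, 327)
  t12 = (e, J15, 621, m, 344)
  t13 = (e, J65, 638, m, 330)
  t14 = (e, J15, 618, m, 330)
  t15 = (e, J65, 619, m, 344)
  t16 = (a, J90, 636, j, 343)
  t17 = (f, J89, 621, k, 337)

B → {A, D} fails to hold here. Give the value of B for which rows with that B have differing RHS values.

B=J90: rows 1, 16 → {A,D} = (a, j), (a, j) ✓
B=J67: row 2 → {A,D} = (k, q) ✓
B=J35: rows 3, 5 → {A,D} takes values {(e, h), (h, l)} — violation
B=J15: rows 4, 7, 12, 14 → {A,D} = (e, m), (e, m), (e, m), (e, m) ✓
B=J16: rows 6, 9 → {A,D} = (f, f), (f, f) ✓
B=J65: rows 8, 13, 15 → {A,D} = (e, m), (e, m), (e, m) ✓
B=J89: rows 10, 11, 17 → {A,D} = (f, k), (f, k), (f, k) ✓
The only B value with inconsistent RHS is B=J35.

J35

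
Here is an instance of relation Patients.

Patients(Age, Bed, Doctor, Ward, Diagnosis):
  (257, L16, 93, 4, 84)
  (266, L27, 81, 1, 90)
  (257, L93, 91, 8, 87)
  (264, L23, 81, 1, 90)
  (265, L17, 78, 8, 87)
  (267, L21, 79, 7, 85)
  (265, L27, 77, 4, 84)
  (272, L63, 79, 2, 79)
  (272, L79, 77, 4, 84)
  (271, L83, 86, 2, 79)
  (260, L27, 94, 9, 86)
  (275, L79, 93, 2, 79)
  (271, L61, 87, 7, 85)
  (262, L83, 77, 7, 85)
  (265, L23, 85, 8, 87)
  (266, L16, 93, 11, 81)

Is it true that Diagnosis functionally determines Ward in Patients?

Yes

Diagnosis=84: 3 rows → Ward = 4, 4, 4 ✓
Diagnosis=90: 2 rows → Ward = 1, 1 ✓
Diagnosis=87: 3 rows → Ward = 8, 8, 8 ✓
Diagnosis=85: 3 rows → Ward = 7, 7, 7 ✓
Diagnosis=79: 3 rows → Ward = 2, 2, 2 ✓
Diagnosis=86: 1 row → Ward = 9 ✓
Diagnosis=81: 1 row → Ward = 11 ✓
Every Diagnosis value is associated with a single Ward value, so Diagnosis -> Ward holds.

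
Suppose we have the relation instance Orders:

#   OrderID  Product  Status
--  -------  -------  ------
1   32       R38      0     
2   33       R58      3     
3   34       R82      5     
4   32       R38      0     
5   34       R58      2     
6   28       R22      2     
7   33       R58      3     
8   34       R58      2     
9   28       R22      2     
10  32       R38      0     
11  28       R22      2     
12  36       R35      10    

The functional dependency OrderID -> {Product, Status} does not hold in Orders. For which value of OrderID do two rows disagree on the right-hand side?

34

OrderID=32: rows 1, 4, 10 → {Product,Status} = (R38, 0), (R38, 0), (R38, 0) ✓
OrderID=33: rows 2, 7 → {Product,Status} = (R58, 3), (R58, 3) ✓
OrderID=34: rows 3, 5, 8 → {Product,Status} takes values {(R82, 5), (R58, 2)} — violation
OrderID=28: rows 6, 9, 11 → {Product,Status} = (R22, 2), (R22, 2), (R22, 2) ✓
OrderID=36: row 12 → {Product,Status} = (R35, 10) ✓
The only OrderID value with inconsistent RHS is OrderID=34.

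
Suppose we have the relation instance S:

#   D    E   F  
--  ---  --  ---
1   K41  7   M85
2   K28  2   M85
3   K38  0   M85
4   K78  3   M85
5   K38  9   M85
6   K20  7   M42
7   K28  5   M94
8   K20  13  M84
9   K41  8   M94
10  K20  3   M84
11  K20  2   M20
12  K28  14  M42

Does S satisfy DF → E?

No

(D=K41, F=M85): row 1 → E = 7 ✓
(D=K28, F=M85): row 2 → E = 2 ✓
(D=K38, F=M85): rows 3, 5 → E takes values {0, 9} — violation
(D=K78, F=M85): row 4 → E = 3 ✓
(D=K20, F=M42): row 6 → E = 7 ✓
(D=K28, F=M94): row 7 → E = 5 ✓
(D=K20, F=M84): rows 8, 10 → E takes values {13, 3} — violation
(D=K41, F=M94): row 9 → E = 8 ✓
(D=K20, F=M20): row 11 → E = 2 ✓
(D=K28, F=M42): row 12 → E = 14 ✓
Two rows agree on DF but differ on E, so DF → E does not hold.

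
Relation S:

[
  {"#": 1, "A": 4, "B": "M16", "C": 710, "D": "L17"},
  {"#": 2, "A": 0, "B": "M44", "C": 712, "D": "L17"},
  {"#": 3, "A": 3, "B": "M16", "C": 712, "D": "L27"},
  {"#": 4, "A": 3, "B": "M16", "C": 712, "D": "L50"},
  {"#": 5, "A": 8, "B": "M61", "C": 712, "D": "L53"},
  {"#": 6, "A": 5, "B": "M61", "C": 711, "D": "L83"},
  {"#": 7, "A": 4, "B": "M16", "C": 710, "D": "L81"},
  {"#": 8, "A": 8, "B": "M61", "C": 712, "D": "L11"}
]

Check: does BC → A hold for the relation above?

(B=M16, C=710): rows 1, 7 → A = 4, 4 ✓
(B=M44, C=712): row 2 → A = 0 ✓
(B=M16, C=712): rows 3, 4 → A = 3, 3 ✓
(B=M61, C=712): rows 5, 8 → A = 8, 8 ✓
(B=M61, C=711): row 6 → A = 5 ✓
Every BC value is associated with a single A value, so BC → A holds.

Yes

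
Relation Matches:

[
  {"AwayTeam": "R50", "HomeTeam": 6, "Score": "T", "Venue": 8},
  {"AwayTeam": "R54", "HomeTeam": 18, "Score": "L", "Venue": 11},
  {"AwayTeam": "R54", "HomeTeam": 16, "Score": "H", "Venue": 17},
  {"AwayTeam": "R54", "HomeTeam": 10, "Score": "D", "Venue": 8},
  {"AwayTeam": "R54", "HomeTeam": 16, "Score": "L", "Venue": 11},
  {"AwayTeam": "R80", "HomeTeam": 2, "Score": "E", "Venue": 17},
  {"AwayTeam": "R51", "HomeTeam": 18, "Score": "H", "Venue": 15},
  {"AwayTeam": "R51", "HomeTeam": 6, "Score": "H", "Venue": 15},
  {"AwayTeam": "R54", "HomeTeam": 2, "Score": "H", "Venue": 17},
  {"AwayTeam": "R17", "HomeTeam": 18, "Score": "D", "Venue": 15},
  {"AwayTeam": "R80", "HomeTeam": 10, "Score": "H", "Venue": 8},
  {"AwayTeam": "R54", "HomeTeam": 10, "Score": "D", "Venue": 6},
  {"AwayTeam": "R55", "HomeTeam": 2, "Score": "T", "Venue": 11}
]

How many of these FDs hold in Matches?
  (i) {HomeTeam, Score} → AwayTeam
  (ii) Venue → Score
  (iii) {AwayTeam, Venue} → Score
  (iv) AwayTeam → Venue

(i) {HomeTeam, Score} → AwayTeam: every LHS value maps to a single RHS value — holds.
(ii) Venue → Score: Venue=8: 3 rows → Score takes values {T, D, H} — violation; Venue=11: 3 rows → Score takes values {L, T} — violation; Venue=17: 3 rows → Score takes values {H, E} — violation; Venue=15: 3 rows → Score takes values {H, D} — violation — fails.
(iii) {AwayTeam, Venue} → Score: every LHS value maps to a single RHS value — holds.
(iv) AwayTeam → Venue: AwayTeam=R54: 6 rows → Venue takes values {11, 17, 8, 6} — violation; AwayTeam=R80: 2 rows → Venue takes values {17, 8} — violation — fails.
2 of the 4 dependencies hold.

2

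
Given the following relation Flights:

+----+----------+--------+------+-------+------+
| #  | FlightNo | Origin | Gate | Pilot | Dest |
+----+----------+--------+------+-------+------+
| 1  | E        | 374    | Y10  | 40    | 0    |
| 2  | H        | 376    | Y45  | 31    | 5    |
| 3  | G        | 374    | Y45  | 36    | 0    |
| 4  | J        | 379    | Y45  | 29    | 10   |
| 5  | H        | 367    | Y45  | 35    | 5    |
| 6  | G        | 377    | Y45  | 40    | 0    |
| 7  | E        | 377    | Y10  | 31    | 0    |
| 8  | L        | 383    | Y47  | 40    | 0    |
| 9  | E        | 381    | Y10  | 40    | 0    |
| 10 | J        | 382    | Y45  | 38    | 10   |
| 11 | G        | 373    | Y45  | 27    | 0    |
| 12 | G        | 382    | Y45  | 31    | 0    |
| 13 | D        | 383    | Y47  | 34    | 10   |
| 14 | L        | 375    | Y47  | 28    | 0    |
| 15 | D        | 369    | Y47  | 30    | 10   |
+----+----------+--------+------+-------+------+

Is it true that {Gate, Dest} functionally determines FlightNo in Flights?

Yes

(Gate=Y10, Dest=0): rows 1, 7, 9 → FlightNo = E, E, E ✓
(Gate=Y45, Dest=5): rows 2, 5 → FlightNo = H, H ✓
(Gate=Y45, Dest=0): rows 3, 6, 11, 12 → FlightNo = G, G, G, G ✓
(Gate=Y45, Dest=10): rows 4, 10 → FlightNo = J, J ✓
(Gate=Y47, Dest=0): rows 8, 14 → FlightNo = L, L ✓
(Gate=Y47, Dest=10): rows 13, 15 → FlightNo = D, D ✓
Every {Gate, Dest} value is associated with a single FlightNo value, so {Gate, Dest} -> FlightNo holds.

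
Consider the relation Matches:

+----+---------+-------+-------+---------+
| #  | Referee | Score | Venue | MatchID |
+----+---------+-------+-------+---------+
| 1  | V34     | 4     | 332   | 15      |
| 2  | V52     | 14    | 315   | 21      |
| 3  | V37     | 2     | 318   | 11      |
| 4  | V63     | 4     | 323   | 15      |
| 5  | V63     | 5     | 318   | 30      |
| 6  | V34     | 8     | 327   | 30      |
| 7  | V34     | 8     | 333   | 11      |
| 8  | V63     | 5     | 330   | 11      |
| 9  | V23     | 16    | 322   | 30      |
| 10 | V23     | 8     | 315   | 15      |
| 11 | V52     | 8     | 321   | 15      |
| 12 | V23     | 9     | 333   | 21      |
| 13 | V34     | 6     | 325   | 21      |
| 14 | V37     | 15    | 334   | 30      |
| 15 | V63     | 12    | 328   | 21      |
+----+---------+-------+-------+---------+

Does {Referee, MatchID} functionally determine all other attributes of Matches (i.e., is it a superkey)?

All 15 rows have distinct {Referee, MatchID} values, so {Referee, MatchID} → (all attributes) holds and {Referee, MatchID} is a superkey.

Yes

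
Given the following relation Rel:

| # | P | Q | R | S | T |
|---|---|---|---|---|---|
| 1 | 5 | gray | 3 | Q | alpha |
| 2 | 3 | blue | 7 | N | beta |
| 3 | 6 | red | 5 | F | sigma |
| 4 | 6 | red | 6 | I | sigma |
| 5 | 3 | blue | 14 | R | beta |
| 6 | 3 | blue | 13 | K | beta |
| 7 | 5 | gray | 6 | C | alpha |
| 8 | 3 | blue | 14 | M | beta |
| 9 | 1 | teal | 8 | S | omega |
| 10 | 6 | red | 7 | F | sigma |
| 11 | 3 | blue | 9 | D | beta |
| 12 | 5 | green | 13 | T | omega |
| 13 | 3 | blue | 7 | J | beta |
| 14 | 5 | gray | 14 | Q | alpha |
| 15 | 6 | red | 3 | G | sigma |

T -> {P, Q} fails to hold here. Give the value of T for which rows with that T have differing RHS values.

omega

T=alpha: rows 1, 7, 14 → {P,Q} = (5, gray), (5, gray), (5, gray) ✓
T=beta: rows 2, 5, 6, 8, 11, 13 → {P,Q} = (3, blue), (3, blue), (3, blue), (3, blue), (3, blue), (3, blue) ✓
T=sigma: rows 3, 4, 10, 15 → {P,Q} = (6, red), (6, red), (6, red), (6, red) ✓
T=omega: rows 9, 12 → {P,Q} takes values {(1, teal), (5, green)} — violation
The only T value with inconsistent RHS is T=omega.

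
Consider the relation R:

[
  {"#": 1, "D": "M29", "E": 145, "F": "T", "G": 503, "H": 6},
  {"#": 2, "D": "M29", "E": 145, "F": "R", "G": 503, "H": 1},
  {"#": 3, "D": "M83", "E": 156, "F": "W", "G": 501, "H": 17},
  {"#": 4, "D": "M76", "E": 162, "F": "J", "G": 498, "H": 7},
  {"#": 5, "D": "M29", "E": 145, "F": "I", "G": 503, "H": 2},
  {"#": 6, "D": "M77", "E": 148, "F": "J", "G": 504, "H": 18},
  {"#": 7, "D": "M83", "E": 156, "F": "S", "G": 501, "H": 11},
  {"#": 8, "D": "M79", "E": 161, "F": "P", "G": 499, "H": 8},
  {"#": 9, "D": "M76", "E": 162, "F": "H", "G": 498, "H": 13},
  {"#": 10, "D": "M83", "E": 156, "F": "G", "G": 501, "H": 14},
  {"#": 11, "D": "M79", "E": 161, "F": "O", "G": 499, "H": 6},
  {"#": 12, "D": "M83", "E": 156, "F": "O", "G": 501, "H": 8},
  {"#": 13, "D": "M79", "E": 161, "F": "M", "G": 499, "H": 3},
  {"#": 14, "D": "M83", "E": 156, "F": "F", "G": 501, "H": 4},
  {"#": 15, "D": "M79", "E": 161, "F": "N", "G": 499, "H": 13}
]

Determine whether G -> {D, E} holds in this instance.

G=503: rows 1, 2, 5 → {D,E} = (M29, 145), (M29, 145), (M29, 145) ✓
G=501: rows 3, 7, 10, 12, 14 → {D,E} = (M83, 156), (M83, 156), (M83, 156), (M83, 156), (M83, 156) ✓
G=498: rows 4, 9 → {D,E} = (M76, 162), (M76, 162) ✓
G=504: row 6 → {D,E} = (M77, 148) ✓
G=499: rows 8, 11, 13, 15 → {D,E} = (M79, 161), (M79, 161), (M79, 161), (M79, 161) ✓
Every G value is associated with a single {D, E} value, so G -> {D, E} holds.

Yes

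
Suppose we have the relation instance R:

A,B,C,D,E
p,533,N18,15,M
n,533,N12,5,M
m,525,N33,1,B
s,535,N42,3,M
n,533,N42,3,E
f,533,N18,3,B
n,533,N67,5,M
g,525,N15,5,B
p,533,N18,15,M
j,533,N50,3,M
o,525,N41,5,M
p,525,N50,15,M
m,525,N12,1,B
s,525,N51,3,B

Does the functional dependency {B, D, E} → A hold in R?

(B=533, D=15, E=M): 2 rows → A = p, p ✓
(B=533, D=5, E=M): 2 rows → A = n, n ✓
(B=525, D=1, E=B): 2 rows → A = m, m ✓
(B=535, D=3, E=M): 1 row → A = s ✓
(B=533, D=3, E=E): 1 row → A = n ✓
(B=533, D=3, E=B): 1 row → A = f ✓
(B=525, D=5, E=B): 1 row → A = g ✓
(B=533, D=3, E=M): 1 row → A = j ✓
(B=525, D=5, E=M): 1 row → A = o ✓
(B=525, D=15, E=M): 1 row → A = p ✓
(B=525, D=3, E=B): 1 row → A = s ✓
Every {B, D, E} value is associated with a single A value, so {B, D, E} → A holds.

Yes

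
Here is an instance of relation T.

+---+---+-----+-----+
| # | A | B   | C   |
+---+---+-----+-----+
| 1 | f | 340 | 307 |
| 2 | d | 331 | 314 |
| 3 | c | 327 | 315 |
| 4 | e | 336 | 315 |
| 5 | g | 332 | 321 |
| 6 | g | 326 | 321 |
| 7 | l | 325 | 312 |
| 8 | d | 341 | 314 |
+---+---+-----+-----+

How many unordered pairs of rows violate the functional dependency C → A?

1

C=314: all 2 rows agree on A — 0 pairs.
C=315: violating pairs (3,4) — 1 pair.
C=321: all 2 rows agree on A — 0 pairs.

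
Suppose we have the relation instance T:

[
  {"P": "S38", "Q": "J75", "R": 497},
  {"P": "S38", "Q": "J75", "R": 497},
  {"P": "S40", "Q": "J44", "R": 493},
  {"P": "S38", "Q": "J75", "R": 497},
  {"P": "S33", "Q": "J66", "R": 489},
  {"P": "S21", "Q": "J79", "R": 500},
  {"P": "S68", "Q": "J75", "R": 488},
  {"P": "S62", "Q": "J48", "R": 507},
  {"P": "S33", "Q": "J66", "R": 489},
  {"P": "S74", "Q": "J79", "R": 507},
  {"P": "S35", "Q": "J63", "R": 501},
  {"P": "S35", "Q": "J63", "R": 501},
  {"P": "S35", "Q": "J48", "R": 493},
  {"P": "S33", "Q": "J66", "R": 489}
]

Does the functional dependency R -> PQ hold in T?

R=497: 3 rows → {P,Q} = (S38, J75), (S38, J75), (S38, J75) ✓
R=493: 2 rows → {P,Q} takes values {(S40, J44), (S35, J48)} — violation
R=489: 3 rows → {P,Q} = (S33, J66), (S33, J66), (S33, J66) ✓
R=500: 1 row → {P,Q} = (S21, J79) ✓
R=488: 1 row → {P,Q} = (S68, J75) ✓
R=507: 2 rows → {P,Q} takes values {(S62, J48), (S74, J79)} — violation
R=501: 2 rows → {P,Q} = (S35, J63), (S35, J63) ✓
Two rows agree on R but differ on PQ, so R -> PQ does not hold.

No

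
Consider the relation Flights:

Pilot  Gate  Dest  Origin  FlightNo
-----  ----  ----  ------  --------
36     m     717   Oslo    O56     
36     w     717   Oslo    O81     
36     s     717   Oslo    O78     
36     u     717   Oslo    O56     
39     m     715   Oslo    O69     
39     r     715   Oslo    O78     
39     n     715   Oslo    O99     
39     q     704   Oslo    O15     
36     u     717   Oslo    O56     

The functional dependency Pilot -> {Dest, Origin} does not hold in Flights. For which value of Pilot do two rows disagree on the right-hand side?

Pilot=36: 5 rows → {Dest,Origin} = (717, Oslo), (717, Oslo), (717, Oslo), (717, Oslo), (717, Oslo) ✓
Pilot=39: 4 rows → {Dest,Origin} takes values {(715, Oslo), (704, Oslo)} — violation
The only Pilot value with inconsistent RHS is Pilot=39.

39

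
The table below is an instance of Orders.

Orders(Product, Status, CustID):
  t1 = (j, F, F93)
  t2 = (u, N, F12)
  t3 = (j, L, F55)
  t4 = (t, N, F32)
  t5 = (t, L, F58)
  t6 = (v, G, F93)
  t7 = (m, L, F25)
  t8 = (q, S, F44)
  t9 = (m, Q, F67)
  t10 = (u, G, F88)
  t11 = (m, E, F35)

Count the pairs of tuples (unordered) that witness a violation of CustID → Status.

CustID=F93: violating pairs (1,6) — 1 pair.

1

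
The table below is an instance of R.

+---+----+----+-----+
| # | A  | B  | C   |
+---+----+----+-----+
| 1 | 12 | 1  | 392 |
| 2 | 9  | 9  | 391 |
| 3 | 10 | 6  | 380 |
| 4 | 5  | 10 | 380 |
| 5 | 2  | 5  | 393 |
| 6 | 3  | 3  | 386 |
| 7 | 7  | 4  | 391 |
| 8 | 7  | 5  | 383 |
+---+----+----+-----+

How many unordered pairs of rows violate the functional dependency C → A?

C=391: violating pairs (2,7) — 1 pair.
C=380: violating pairs (3,4) — 1 pair.

2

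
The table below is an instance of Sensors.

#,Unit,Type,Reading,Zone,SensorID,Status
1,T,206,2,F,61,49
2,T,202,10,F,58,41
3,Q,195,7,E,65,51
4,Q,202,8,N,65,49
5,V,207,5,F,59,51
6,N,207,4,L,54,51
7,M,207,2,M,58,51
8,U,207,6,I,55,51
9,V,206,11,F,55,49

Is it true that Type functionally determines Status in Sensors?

Type=206: rows 1, 9 → Status = 49, 49 ✓
Type=202: rows 2, 4 → Status takes values {41, 49} — violation
Type=195: row 3 → Status = 51 ✓
Type=207: rows 5, 6, 7, 8 → Status = 51, 51, 51, 51 ✓
Two rows agree on Type but differ on Status, so Type -> Status does not hold.

No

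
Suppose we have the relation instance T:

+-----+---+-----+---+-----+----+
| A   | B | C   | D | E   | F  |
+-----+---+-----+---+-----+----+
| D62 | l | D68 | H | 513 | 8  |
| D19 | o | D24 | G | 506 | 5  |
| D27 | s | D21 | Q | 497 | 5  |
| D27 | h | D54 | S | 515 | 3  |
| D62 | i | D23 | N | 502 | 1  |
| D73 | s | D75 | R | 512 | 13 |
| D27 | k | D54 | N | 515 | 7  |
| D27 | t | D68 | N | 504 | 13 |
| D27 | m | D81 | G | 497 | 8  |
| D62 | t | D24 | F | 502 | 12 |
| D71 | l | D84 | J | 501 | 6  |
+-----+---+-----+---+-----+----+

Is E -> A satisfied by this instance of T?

E=513: 1 row → A = D62 ✓
E=506: 1 row → A = D19 ✓
E=497: 2 rows → A = D27, D27 ✓
E=515: 2 rows → A = D27, D27 ✓
E=502: 2 rows → A = D62, D62 ✓
E=512: 1 row → A = D73 ✓
E=504: 1 row → A = D27 ✓
E=501: 1 row → A = D71 ✓
Every E value is associated with a single A value, so E -> A holds.

Yes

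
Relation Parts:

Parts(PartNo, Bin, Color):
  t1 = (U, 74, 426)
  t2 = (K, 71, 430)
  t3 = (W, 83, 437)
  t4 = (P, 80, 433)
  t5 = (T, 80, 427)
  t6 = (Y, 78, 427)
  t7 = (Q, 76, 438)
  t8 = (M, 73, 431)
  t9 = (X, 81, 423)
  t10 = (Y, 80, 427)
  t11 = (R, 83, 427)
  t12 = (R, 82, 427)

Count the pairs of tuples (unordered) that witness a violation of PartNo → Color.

PartNo=Y: all 2 rows agree on Color — 0 pairs.
PartNo=R: all 2 rows agree on Color — 0 pairs.

0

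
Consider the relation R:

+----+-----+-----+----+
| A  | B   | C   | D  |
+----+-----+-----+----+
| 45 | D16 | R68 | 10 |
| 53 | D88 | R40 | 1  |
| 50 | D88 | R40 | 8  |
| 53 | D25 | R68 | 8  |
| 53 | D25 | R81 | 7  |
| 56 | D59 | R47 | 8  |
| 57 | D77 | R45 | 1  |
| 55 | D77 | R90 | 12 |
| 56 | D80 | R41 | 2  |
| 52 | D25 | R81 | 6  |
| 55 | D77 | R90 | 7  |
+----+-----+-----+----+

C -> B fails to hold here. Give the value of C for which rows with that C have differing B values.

C=R68: 2 rows → B takes values {D16, D25} — violation
C=R40: 2 rows → B = D88, D88 ✓
C=R81: 2 rows → B = D25, D25 ✓
C=R47: 1 row → B = D59 ✓
C=R45: 1 row → B = D77 ✓
C=R90: 2 rows → B = D77, D77 ✓
C=R41: 1 row → B = D80 ✓
The only C value with inconsistent B is C=R68.

R68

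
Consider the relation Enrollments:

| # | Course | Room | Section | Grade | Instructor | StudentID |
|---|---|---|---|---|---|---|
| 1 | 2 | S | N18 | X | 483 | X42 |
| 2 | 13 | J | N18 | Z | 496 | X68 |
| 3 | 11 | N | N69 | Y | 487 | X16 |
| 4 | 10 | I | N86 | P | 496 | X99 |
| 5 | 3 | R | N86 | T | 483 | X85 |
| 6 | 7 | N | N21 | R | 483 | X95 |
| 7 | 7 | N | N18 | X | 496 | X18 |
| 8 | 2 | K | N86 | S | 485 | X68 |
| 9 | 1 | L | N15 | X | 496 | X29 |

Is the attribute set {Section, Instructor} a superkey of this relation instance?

No

Rows 2 and 7 have the same {Section, Instructor} value (Section=N18, Instructor=496) but are distinct tuples, so {Section, Instructor} does not determine every attribute — not a superkey.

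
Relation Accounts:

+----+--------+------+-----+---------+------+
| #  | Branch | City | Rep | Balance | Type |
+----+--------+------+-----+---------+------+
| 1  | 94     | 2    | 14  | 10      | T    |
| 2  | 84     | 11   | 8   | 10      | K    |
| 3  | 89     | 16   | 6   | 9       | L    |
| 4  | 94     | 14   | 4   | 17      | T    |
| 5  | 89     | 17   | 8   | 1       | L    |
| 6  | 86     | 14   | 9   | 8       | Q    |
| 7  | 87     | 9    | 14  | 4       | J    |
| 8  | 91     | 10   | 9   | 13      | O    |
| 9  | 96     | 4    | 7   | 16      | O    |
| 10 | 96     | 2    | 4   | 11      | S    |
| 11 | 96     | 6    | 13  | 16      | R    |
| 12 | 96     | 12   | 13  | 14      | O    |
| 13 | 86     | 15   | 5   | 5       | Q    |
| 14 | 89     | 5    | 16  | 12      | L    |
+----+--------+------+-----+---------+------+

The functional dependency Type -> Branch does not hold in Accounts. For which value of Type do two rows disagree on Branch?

Type=T: rows 1, 4 → Branch = 94, 94 ✓
Type=K: row 2 → Branch = 84 ✓
Type=L: rows 3, 5, 14 → Branch = 89, 89, 89 ✓
Type=Q: rows 6, 13 → Branch = 86, 86 ✓
Type=J: row 7 → Branch = 87 ✓
Type=O: rows 8, 9, 12 → Branch takes values {91, 96} — violation
Type=S: row 10 → Branch = 96 ✓
Type=R: row 11 → Branch = 96 ✓
The only Type value with inconsistent Branch is Type=O.

O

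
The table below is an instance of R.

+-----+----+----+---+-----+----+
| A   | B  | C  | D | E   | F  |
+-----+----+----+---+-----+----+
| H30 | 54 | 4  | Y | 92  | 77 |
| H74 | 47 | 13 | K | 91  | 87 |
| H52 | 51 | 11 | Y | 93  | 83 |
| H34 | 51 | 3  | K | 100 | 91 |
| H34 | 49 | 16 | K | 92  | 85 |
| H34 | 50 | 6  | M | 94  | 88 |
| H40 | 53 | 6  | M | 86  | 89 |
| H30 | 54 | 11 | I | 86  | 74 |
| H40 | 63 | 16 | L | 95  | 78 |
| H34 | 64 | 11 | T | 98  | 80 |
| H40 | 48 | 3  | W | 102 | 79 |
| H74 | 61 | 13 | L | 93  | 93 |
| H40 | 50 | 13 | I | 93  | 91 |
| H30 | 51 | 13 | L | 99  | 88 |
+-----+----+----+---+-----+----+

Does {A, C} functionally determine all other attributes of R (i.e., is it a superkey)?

Two distinct rows share (A=H74, C=13), so {A, C} does not determine every attribute — not a superkey.

No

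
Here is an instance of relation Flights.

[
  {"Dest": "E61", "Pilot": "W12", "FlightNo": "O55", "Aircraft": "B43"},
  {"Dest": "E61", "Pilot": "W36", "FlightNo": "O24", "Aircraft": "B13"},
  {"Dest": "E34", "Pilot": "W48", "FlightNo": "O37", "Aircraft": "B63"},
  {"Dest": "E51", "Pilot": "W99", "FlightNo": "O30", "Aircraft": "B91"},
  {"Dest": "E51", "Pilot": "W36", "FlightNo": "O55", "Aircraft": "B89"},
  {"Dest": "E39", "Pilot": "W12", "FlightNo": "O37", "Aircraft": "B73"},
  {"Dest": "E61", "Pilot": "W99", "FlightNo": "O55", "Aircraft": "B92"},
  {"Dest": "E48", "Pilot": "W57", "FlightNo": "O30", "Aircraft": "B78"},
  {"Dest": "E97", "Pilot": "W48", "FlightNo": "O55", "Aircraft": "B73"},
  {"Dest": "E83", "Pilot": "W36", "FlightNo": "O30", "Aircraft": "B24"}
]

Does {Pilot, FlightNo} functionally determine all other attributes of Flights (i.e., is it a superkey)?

All 10 rows have distinct {Pilot, FlightNo} values, so {Pilot, FlightNo} → (all attributes) holds and {Pilot, FlightNo} is a superkey.

Yes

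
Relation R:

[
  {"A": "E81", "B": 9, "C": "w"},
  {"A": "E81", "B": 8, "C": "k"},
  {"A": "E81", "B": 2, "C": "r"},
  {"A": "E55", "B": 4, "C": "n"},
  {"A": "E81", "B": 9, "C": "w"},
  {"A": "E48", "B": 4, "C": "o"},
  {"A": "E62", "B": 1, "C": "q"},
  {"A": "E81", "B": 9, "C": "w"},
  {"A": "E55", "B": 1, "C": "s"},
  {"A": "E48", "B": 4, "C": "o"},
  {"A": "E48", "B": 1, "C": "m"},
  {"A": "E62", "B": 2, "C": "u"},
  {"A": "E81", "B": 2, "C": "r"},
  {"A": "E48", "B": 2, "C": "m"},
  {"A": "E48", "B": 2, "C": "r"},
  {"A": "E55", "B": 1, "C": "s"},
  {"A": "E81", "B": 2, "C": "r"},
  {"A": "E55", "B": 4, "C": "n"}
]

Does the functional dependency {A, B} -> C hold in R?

No

(A=E81, B=9): 3 rows → C = w, w, w ✓
(A=E81, B=8): 1 row → C = k ✓
(A=E81, B=2): 3 rows → C = r, r, r ✓
(A=E55, B=4): 2 rows → C = n, n ✓
(A=E48, B=4): 2 rows → C = o, o ✓
(A=E62, B=1): 1 row → C = q ✓
(A=E55, B=1): 2 rows → C = s, s ✓
(A=E48, B=1): 1 row → C = m ✓
(A=E62, B=2): 1 row → C = u ✓
(A=E48, B=2): 2 rows → C takes values {m, r} — violation
Two rows agree on {A, B} but differ on C, so {A, B} -> C does not hold.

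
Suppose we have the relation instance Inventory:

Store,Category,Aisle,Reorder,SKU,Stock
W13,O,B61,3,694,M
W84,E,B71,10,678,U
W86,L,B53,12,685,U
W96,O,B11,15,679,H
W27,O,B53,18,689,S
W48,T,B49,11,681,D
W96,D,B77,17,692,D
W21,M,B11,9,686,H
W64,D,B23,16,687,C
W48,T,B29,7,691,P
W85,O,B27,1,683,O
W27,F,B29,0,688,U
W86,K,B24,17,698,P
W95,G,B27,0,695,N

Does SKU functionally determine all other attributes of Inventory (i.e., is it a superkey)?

Yes

All 14 rows have distinct SKU values, so SKU → (all attributes) holds and SKU is a superkey.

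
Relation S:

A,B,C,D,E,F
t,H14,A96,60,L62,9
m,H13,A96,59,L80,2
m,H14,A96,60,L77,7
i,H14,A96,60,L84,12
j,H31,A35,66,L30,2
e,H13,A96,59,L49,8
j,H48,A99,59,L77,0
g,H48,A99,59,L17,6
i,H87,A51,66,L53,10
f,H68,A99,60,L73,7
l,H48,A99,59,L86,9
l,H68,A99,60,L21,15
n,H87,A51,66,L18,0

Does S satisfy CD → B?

Yes

(C=A96, D=60): 3 rows → B = H14, H14, H14 ✓
(C=A96, D=59): 2 rows → B = H13, H13 ✓
(C=A35, D=66): 1 row → B = H31 ✓
(C=A99, D=59): 3 rows → B = H48, H48, H48 ✓
(C=A51, D=66): 2 rows → B = H87, H87 ✓
(C=A99, D=60): 2 rows → B = H68, H68 ✓
Every CD value is associated with a single B value, so CD → B holds.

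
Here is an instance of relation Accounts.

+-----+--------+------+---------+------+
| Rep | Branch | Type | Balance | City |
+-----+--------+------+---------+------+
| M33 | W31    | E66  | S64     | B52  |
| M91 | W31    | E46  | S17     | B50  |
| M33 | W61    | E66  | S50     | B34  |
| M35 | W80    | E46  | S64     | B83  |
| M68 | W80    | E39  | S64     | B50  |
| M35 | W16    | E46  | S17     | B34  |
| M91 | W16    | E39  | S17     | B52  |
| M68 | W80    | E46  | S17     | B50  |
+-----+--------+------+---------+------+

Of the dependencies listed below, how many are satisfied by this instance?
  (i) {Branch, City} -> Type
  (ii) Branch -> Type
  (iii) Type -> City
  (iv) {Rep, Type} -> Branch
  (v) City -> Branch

0

(i) {Branch, City} -> Type: (Branch=W80, City=B50): 2 rows → Type takes values {E39, E46} — violation — fails.
(ii) Branch -> Type: Branch=W31: 2 rows → Type takes values {E66, E46} — violation; Branch=W80: 3 rows → Type takes values {E46, E39} — violation; Branch=W16: 2 rows → Type takes values {E46, E39} — violation — fails.
(iii) Type -> City: Type=E66: 2 rows → City takes values {B52, B34} — violation; Type=E46: 4 rows → City takes values {B50, B83, B34} — violation; Type=E39: 2 rows → City takes values {B50, B52} — violation — fails.
(iv) {Rep, Type} -> Branch: (Rep=M33, Type=E66): 2 rows → Branch takes values {W31, W61} — violation; (Rep=M35, Type=E46): 2 rows → Branch takes values {W80, W16} — violation — fails.
(v) City -> Branch: City=B52: 2 rows → Branch takes values {W31, W16} — violation; City=B50: 3 rows → Branch takes values {W31, W80} — violation; City=B34: 2 rows → Branch takes values {W61, W16} — violation — fails.
None of the 5 dependencies hold.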